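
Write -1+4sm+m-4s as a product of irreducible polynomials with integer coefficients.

Group as (4sm-4s) + (m-1) = 4s(m-1) + (m-1).
Both groups share the factor (m-1).

(4s+1)(m-1)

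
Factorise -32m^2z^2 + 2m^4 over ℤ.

2m^2(m + 4z)(m - 4z)

Factor out 2m^2, leaving m^2 - 16z^2, which is a difference of two squares.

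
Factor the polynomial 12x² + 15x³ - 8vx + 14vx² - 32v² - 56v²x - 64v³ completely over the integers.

Group: 8v(-8v² - 2vx + 3x²) + (5x + 4)(-8v² - 2vx + 3x²); both groups contain (-8v² - 2vx + 3x²), so (8v + 5x + 4) is a factor with cofactor -8v² - 2vx + 3x².
The cofactor groups again: -8v² - 2vx + 3x² = -4v(2v - x) - 3x(2v - x); both groups contain (2v - x), giving -(4v + 3x)(2v - x).

-(2v - x)(4v + 3x)(8v + 5x + 4)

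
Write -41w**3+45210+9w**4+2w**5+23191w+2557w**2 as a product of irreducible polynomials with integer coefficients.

Among the possible rational roots, w = -11/2 is a root, so (2w+11) divides it; the quotient is w**4-w**3-15w**2+1361w+4110.
Continuing, w = -3 is a root, giving the factor (w+3) and quotient w**3-4w**2-3w+1370.
Continuing, w = -10 is a root, so (w+10) divides it; the quotient is w**2-14w+137.
The quadratic w**2-14w+137 has discriminant -352 < 0 and is irreducible over ℤ.

(2w+11)(w+10)(w+3)(w**2-14w+137)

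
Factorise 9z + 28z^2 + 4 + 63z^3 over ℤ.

(9z + 4)(7z^2 + 1)

Group as (63z^3 + 9z) + (28z^2 + 4) = 9z(7z^2 + 1) + 4(7z^2 + 1).
Both groups share the factor (7z^2 + 1).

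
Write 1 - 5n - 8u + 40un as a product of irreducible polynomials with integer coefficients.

Group as (40un - 8u) + (-5n + 1) = 8u(5n - 1) - (5n - 1).
Both groups share the factor (5n - 1).

(5n - 1)(8u - 1)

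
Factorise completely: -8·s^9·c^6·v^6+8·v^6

-8·v^6·(s^3·c^2-1)·(s^6·c^4+s^3·c^2+1)

Pull out the common factor 8·v^6, leaving -s^9·c^6+1.
Recognize a difference of cubes with the parts 1 and s^3·c^2.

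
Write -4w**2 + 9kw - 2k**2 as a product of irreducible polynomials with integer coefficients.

-(2k - w)(k - 4w)

Group: -2k(k - 4w) + w(k - 4w); both groups contain (k - 4w).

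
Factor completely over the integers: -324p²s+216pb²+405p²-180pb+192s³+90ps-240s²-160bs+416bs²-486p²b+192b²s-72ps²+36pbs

-(9p-4b-6s)(6b+4s-5)(9p+8s)

Group: 9p(-54pb-36ps+45p+24b²+52bs-20b+24s²-30s) + 8s(-54pb-36ps+45p+24b²+52bs-20b+24s²-30s); both groups contain (-54pb-36ps+45p+24b²+52bs-20b+24s²-30s), so (9p+8s) is a factor with cofactor -54pb-36ps+45p+24b²+52bs-20b+24s²-30s.
The cofactor groups again: -54pb-36ps+45p+24b²+52bs-20b+24s²-30s = -6b(9p-4b-6s) + (-4s+5)(9p-4b-6s); both groups contain (9p-4b-6s), giving -(6b+4s-5)(9p-4b-6s).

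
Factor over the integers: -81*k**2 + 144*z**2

9*(4*z - 3*k)*(4*z + 3*k)

Pull out the common factor 9; 16*z**2 - 9*k**2 is a difference of squares.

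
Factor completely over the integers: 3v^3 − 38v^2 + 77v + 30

Testing divisors of the constant over divisors of the leading coefficient, v = −1/3 is a root, so (3v + 1) divides it; the quotient is v^2 − 13v + 30.
The remaining quadratic factors as (v − 3)(v − 10).

(3v + 1)(v − 10)(v − 3)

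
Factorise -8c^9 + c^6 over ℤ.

-c^6(2c - 1)(4c^2 + 2c + 1)

Every term has a factor of c^6; factoring it out leaves -8c^3 + 1.
Recognize a difference of cubes with the parts 1 and 2c.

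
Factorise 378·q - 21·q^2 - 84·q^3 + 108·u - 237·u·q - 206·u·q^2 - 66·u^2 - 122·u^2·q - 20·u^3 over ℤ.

Group: 2·u·(-10·u^2 - 41·u·q + 12·u - 21·q^2 + 42·q) + (4·q + 9)·(-10·u^2 - 41·u·q + 12·u - 21·q^2 + 42·q); both groups contain (-10·u^2 - 41·u·q + 12·u - 21·q^2 + 42·q), so (2·u + 4·q + 9) is a factor with cofactor -10·u^2 - 41·u·q + 12·u - 21·q^2 + 42·q.
The cofactor groups again: -10·u^2 - 41·u·q + 12·u - 21·q^2 + 42·q = -5·u·(2·u + 7·q) + (-3·q + 6)·(2·u + 7·q); both groups contain (2·u + 7·q), giving -(5·u + 3·q - 6)·(2·u + 7·q).

-(5·u + 3·q - 6)·(2·u + 4·q + 9)·(2·u + 7·q)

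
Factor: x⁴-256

Write as (x²)² − (16)², then factor x²-16 once more.

(x+4)(x-4)(x²+16)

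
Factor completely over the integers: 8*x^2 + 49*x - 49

(8*x - 7)*(x + 7)

Need a pair with product 8·(-49) = -392 and sum 49: that's 56 and -7.
Split the middle term: 8*x^2 + 56*x - 7*x - 49 = 8*x*(x + 7) - 7*(x + 7).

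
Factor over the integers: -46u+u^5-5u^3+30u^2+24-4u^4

Trying the rational-root candidates, u = 1 is a root, giving the factor (u-1) and quotient u^4-3u^3-8u^2+22u-24.
Then u = -3 is a root, so (u+3) is a factor; dividing leaves u^3-6u^2+10u-8.
Next, u = 4 is a root, giving the factor (u-4) and quotient u^2-2u+2.
The quadratic u^2-2u+2 has discriminant -4 < 0 and is irreducible over ℤ.

(u+3)(u-1)(u-4)(u^2-2u+2)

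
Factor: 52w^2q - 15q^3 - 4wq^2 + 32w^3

Group: 2w(16w^2 + 2wq - 5q^2) + 3q(16w^2 + 2wq - 5q^2); both groups contain (16w^2 + 2wq - 5q^2), so (2w + 3q) is a factor with cofactor 16w^2 + 2wq - 5q^2.
The cofactor groups again: 16w^2 + 2wq - 5q^2 = 8w(2w - q) + 5q(2w - q); both groups contain (2w - q), giving (8w + 5q)(2w - q).

(2w - q)(2w + 3q)(8w + 5q)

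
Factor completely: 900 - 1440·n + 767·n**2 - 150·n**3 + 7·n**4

(7·n - 10)·(n - 15)·(n - 2)·(n - 3)

Among the possible rational roots, n = 3 is a root, so (n - 3) divides it; the quotient is 7·n**3 - 129·n**2 + 380·n - 300.
Next, n = 15 is a root, giving the factor (n - 15) and quotient 7·n**2 - 24·n + 20.
The remaining quadratic factors as (7·n - 10)(n - 2).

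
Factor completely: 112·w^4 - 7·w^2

Every term has a factor of 7·w^2. Then 16·w^2 - 1 = (4·w)² − (1)².

7·w^2·(4·w + 1)·(4·w - 1)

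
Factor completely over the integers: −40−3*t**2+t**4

(t**2+5)*(t**2−8)

Substitute u = t**2 to get a quadratic in u, then factor.
t**2−8 is irreducible over ℤ (8 is not a perfect square).
t**2+5 is irreducible over ℤ (always positive, so no real roots).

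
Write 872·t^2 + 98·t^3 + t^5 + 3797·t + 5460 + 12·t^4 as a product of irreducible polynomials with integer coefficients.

Trying the rational-root candidates, t = -4 is a root, giving the factor (t + 4) and quotient t^4 + 8·t^3 + 66·t^2 + 608·t + 1365.
Continuing, t = -3 is a root, so (t + 3) divides it; the quotient is t^3 + 5·t^2 + 51·t + 455.
Next, t = -7 is a root, giving the factor (t + 7) and quotient t^2 - 2·t + 65.
The quadratic t^2 - 2·t + 65 has discriminant -256 < 0 and is irreducible over ℤ.

(t + 3)·(t + 4)·(t + 7)·(t^2 - 2·t + 65)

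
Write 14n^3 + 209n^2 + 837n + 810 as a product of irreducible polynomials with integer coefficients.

By the rational root theorem, n = -9 is a root, giving the factor (n + 9) and quotient 14n^2 + 83n + 90.
The remaining quadratic factors as (7n + 10)(2n + 9).

(2n + 9)(7n + 10)(n + 9)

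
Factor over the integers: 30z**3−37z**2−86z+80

Among the possible rational roots, z = 5/6 is a root, so (6z−5) divides it; the quotient is 5z**2−2z−16.
The remaining quadratic factors as (5z+8)(z−2).

(5z+8)(6z−5)(z−2)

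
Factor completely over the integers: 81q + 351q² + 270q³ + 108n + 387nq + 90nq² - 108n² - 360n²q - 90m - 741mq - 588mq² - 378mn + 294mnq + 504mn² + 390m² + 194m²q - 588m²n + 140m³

Group: 14m(10m² - 42mn + 21mq + 30m + 36n² - 9nq - 36n - 27q² - 27q) + (-10q - 3)(10m² - 42mn + 21mq + 30m + 36n² - 9nq - 36n - 27q² - 27q); both groups contain (10m² - 42mn + 21mq + 30m + 36n² - 9nq - 36n - 27q² - 27q), so (14m - 10q - 3) is a factor with cofactor 10m² - 42mn + 21mq + 30m + 36n² - 9nq - 36n - 27q² - 27q.
The cofactor groups again: 10m² - 42mn + 21mq + 30m + 36n² - 9nq - 36n - 27q² - 27q = 10m(m - 3n + 3q + 3) + (-12n - 9q)(m - 3n + 3q + 3); both groups contain (m - 3n + 3q + 3), giving (10m - 12n - 9q)(m - 3n + 3q + 3).

(10m - 12n - 9q)(14m - 10q - 3)(m - 3n + 3q + 3)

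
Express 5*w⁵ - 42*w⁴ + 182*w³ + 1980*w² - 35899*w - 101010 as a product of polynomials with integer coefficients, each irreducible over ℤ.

(5*w + 13)*(w + 7)*(w - 10)*(w² - 8*w + 111)

Trying the rational-root candidates, w = -7 is a root, so (w + 7) is a factor; dividing leaves 5*w⁴ - 77*w³ + 721*w² - 3067*w - 14430.
Continuing, w = -13/5 is a root, giving the factor (5*w + 13) and quotient w³ - 18*w² + 191*w - 1110.
Next, w = 10 is a root, so (w - 10) divides it; the quotient is w² - 8*w + 111.
The quadratic w² - 8*w + 111 has discriminant -380 < 0 and is irreducible over ℤ.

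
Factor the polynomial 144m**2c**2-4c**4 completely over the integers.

Factor out 4c**2, leaving 36m**2-c**2, which is a difference of two squares.

4c**2(6m-c)(6m+c)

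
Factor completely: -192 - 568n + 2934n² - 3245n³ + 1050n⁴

(5n - 4)(5n - 8)(6n + 1)(7n - 6)

By the rational root theorem, n = 6/7 is a root, giving the factor (7n - 6) and quotient 150n³ - 335n² + 132n + 32.
Continuing, n = -1/6 is a root, giving the factor (6n + 1) and quotient 25n² - 60n + 32.
The remaining quadratic factors as (5n - 8)(5n - 4).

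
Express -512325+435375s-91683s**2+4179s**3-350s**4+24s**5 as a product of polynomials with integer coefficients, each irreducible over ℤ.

Trying the rational-root candidates, s = 11/6 is a root, giving the factor (6s-11) and quotient 4s**4-51s**3+603s**2-14175s+46575.
Then s = 15 is a root, giving the factor (s-15) and quotient 4s**3+9s**2+738s-3105.
Next, s = 15/4 is a root, giving the factor (4s-15) and quotient s**2+6s+207.
The quadratic s**2+6s+207 has discriminant -792 < 0 and is irreducible over ℤ.

(4s-15)(6s-11)(s-15)(s**2+6s+207)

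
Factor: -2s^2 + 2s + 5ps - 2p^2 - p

Group: -2p(p - 2s) + (s - 1)(p - 2s); both groups contain (p - 2s).

-(2p - s + 1)(p - 2s)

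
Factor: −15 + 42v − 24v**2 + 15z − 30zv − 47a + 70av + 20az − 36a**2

Group: −4a(9a − 5z − 4v + 5) + (6v − 3)(9a − 5z − 4v + 5); both groups contain (9a − 5z − 4v + 5).

−(4a − 6v + 3)(9a − 5z − 4v + 5)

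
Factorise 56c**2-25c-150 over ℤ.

Need a pair with product 56·(-150) = -8400 and sum -25: that's 80 and -105.
Split the middle term: 56c**2+80c - 105c-150 = 8c(7c+10) - 15(7c+10).

(7c+10)(8c-15)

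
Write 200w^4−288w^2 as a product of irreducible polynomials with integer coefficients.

Pull out the common factor 8w^2; 25w^2−36 is a difference of squares.

8w^2(5w+6)(5w−6)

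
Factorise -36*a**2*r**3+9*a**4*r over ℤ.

9*a**2*r*(a+2*r)*(a-2*r)

Every term has a factor of 9*a**2*r. Then a**2-4*r**2 = (a)² − (2*r)².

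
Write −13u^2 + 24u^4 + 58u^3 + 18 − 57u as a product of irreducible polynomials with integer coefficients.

Trying the rational-root candidates, u = −3/2 is a root, so (2u + 3) divides it; the quotient is 12u^3 + 11u^2 − 23u + 6.
Continuing, u = −2 is a root, so (u + 2) divides it; the quotient is 12u^2 − 13u + 3.
The remaining quadratic factors as (3u − 1)(4u − 3).

(2u + 3)(3u − 1)(4u − 3)(u + 2)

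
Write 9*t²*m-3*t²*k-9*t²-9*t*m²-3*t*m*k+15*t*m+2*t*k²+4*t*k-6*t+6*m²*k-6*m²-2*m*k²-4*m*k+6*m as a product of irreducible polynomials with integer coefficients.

Group: t*(9*t*m-3*t*k-9*t-6*m*k+6*m+2*k²+4*k-6) - m*(9*t*m-3*t*k-9*t-6*m*k+6*m+2*k²+4*k-6); both groups contain (9*t*m-3*t*k-9*t-6*m*k+6*m+2*k²+4*k-6), so (t-m) is a factor with cofactor 9*t*m-3*t*k-9*t-6*m*k+6*m+2*k²+4*k-6.
The cofactor groups again: 9*t*m-3*t*k-9*t-6*m*k+6*m+2*k²+4*k-6 = 3*t*(3*m-k-3) + (-2*k+2)*(3*m-k-3); both groups contain (3*m-k-3), giving (3*t-2*k+2)*(3*m-k-3).

(3*t-2*k+2)*(3*m-k-3)*(t-m)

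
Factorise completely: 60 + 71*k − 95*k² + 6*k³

Trying the rational-root candidates, k = −1/2 is a root, so (2*k + 1) is a factor; dividing leaves 3*k² − 49*k + 60.
The remaining quadratic factors as (3*k − 4)(k − 15).

(2*k + 1)*(3*k − 4)*(k − 15)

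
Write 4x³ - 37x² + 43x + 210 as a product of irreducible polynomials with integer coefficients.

(4x + 7)(x - 5)(x - 6)

Among the possible rational roots, x = -7/4 is a root, so (4x + 7) divides it; the quotient is x² - 11x + 30.
The remaining quadratic factors as (x - 6)(x - 5).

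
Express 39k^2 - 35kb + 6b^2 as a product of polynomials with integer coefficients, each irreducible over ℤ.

(3k - 2b)(13k - 3b)

Group: 3k(13k - 3b) - 2b(13k - 3b); both groups contain (13k - 3b).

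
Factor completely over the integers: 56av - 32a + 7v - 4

Group as (56av - 32a) + (7v - 4) = 8a(7v - 4) + (7v - 4).
Both groups share the factor (7v - 4).

(7v - 4)(8a + 1)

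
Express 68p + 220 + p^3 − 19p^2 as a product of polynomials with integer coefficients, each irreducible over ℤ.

(p + 2)(p − 10)(p − 11)

Among the possible rational roots, p = 10 is a root, giving the factor (p − 10) and quotient p^2 − 9p − 22.
The remaining quadratic factors as (p + 2)(p − 11).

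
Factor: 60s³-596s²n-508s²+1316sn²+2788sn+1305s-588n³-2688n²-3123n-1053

(2s-14n-9)(6s-14n-13)(5s-3n-9)

Group: 5s(12s²-112sn-80s+196n²+308n+117) + (-3n-9)(12s²-112sn-80s+196n²+308n+117); both groups contain (12s²-112sn-80s+196n²+308n+117), so (5s-3n-9) is a factor with cofactor 12s²-112sn-80s+196n²+308n+117.
The cofactor groups again: 12s²-112sn-80s+196n²+308n+117 = 2s(6s-14n-13) + (-14n-9)(6s-14n-13); both groups contain (6s-14n-13), giving (2s-14n-9)(6s-14n-13).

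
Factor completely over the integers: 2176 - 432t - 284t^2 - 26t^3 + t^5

Trying the rational-root candidates, t = -4 is a root, so (t + 4) is a factor; dividing leaves t^4 - 4t^3 - 10t^2 - 244t + 544.
Then t = 2 is a root, giving the factor (t - 2) and quotient t^3 - 2t^2 - 14t - 272.
Next, t = 8 is a root, so (t - 8) is a factor; dividing leaves t^2 + 6t + 34.
The quadratic t^2 + 6t + 34 has discriminant -100 < 0 and is irreducible over ℤ.

(t + 4)(t - 2)(t - 8)(t^2 + 6t + 34)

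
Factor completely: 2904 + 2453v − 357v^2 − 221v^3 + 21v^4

(3v − 11)(7v + 8)(v + 3)(v − 11)

Trying the rational-root candidates, v = −8/7 is a root, giving the factor (7v + 8) and quotient 3v^3 − 35v^2 − 11v + 363.
Next, v = −3 is a root, so (v + 3) is a factor; dividing leaves 3v^2 − 44v + 121.
The remaining quadratic factors as (3v − 11)(v − 11).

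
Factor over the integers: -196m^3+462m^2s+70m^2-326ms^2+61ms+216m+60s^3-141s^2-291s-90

-(14m-15s-6)(14m-4s+15)(m-s-1)

Group: 14m(-14m^2+18ms-m-4s^2+11s+15) + (-15s-6)(-14m^2+18ms-m-4s^2+11s+15); both groups contain (-14m^2+18ms-m-4s^2+11s+15), so (14m-15s-6) is a factor with cofactor -14m^2+18ms-m-4s^2+11s+15.
The cofactor groups again: -14m^2+18ms-m-4s^2+11s+15 = -14m(m-s-1) + (4s-15)(m-s-1); both groups contain (m-s-1), giving -(14m-4s+15)(m-s-1).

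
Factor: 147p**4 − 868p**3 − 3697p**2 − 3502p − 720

(3p + 5)(7p + 2)(7p + 8)(p − 9)

Testing divisors of the constant over divisors of the leading coefficient, p = 9 is a root, giving the factor (p − 9) and quotient 147p**3 + 455p**2 + 398p + 80.
Continuing, p = −8/7 is a root, so (7p + 8) is a factor; dividing leaves 21p**2 + 41p + 10.
The remaining quadratic factors as (3p + 5)(7p + 2).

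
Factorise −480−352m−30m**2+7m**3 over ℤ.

Among the possible rational roots, m = 10 is a root, so (m−10) divides it; the quotient is 7m**2+40m+48.
The remaining quadratic factors as (m+4)(7m+12).

(7m+12)(m+4)(m−10)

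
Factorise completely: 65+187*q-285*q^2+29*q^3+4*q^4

(4*q+1)*(q+13)*(q-1)*(q-5)

Among the possible rational roots, q = -13 is a root, so (q+13) is a factor; dividing leaves 4*q^3-23*q^2+14*q+5.
Continuing, q = 1 is a root, giving the factor (q-1) and quotient 4*q^2-19*q-5.
The remaining quadratic factors as (q-5)(4*q+1).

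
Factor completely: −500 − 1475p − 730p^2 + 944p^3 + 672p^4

(4p + 5)(4p − 5)(6p + 5)(7p + 4)

Among the possible rational roots, p = −5/4 is a root, giving the factor (4p + 5) and quotient 168p^3 + 26p^2 − 215p − 100.
Then p = −5/6 is a root, so (6p + 5) is a factor; dividing leaves 28p^2 − 19p − 20.
The remaining quadratic factors as (7p + 4)(4p − 5).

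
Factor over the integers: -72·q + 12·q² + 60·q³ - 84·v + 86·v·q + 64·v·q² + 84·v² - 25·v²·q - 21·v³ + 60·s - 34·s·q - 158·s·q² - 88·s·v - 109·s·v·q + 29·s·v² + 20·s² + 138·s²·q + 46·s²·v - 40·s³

Group: 2·s·(-20·s² + 13·s·v + 49·s·q + 30·s + 21·v² - 17·v·q - 42·v - 30·q² - 36·q) + (-v - 2·q + 2)·(-20·s² + 13·s·v + 49·s·q + 30·s + 21·v² - 17·v·q - 42·v - 30·q² - 36·q); both groups contain (-20·s² + 13·s·v + 49·s·q + 30·s + 21·v² - 17·v·q - 42·v - 30·q² - 36·q), so (2·s - v - 2·q + 2) is a factor with cofactor -20·s² + 13·s·v + 49·s·q + 30·s + 21·v² - 17·v·q - 42·v - 30·q² - 36·q.
The cofactor groups again: -20·s² + 13·s·v + 49·s·q + 30·s + 21·v² - 17·v·q - 42·v - 30·q² - 36·q = -5·s·(4·s + 3·v - 5·q - 6) + (7·v + 6·q)·(4·s + 3·v - 5·q - 6); both groups contain (4·s + 3·v - 5·q - 6), giving -(5·s - 7·v - 6·q)·(4·s + 3·v - 5·q - 6).

-(2·s - v - 2·q + 2)·(4·s + 3·v - 5·q - 6)·(5·s - 7·v - 6·q)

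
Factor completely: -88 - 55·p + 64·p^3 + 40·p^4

Group as (40·p^4 - 55·p) + (64·p^3 - 88) = 5·p·(8·p^3 - 11) + 8·(8·p^3 - 11).
Both groups share the factor (8·p^3 - 11).

(5·p + 8)·(8·p^3 - 11)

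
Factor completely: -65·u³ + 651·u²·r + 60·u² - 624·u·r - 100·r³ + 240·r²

Group: 13·u·(-5·u² + 52·u·r - 20·r²) + (5·r - 12)·(-5·u² + 52·u·r - 20·r²); both groups contain (-5·u² + 52·u·r - 20·r²), so (13·u + 5·r - 12) is a factor with cofactor -5·u² + 52·u·r - 20·r².
The cofactor groups again: -5·u² + 52·u·r - 20·r² = -u·(5·u - 2·r) + 10·r·(5·u - 2·r); both groups contain (5·u - 2·r), giving -(u - 10·r)·(5·u - 2·r).

-(u - 10·r)·(5·u - 2·r)·(13·u + 5·r - 12)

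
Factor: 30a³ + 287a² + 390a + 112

(5a + 2)(6a + 7)(a + 8)

Testing divisors of the constant over divisors of the leading coefficient, a = -2/5 is a root, so (5a + 2) divides it; the quotient is 6a² + 55a + 56.
The remaining quadratic factors as (a + 8)(6a + 7).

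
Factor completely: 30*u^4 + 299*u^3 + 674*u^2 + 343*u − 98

(5*u − 1)*(6*u + 7)*(u + 2)*(u + 7)

Testing divisors of the constant over divisors of the leading coefficient, u = −7 is a root, so (u + 7) is a factor; dividing leaves 30*u^3 + 89*u^2 + 51*u − 14.
Then u = −2 is a root, giving the factor (u + 2) and quotient 30*u^2 + 29*u − 7.
The remaining quadratic factors as (6*u + 7)(5*u − 1).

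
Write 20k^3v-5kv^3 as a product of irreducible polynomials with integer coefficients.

Pull out the common factor 5kv; 4k^2-v^2 is a difference of squares.

5kv(2k+v)(2k-v)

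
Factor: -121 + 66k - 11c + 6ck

(6k - 11)(c + 11)

Group as (6ck - 11c) + (66k - 121) = c(6k - 11) + 11(6k - 11).
Both groups share the factor (6k - 11).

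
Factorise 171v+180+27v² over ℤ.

Pull out the common factor 9, then factor the remaining trinomial.

9(3v+4)(v+5)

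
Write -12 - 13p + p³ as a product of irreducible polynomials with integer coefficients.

Testing divisors of the constant over divisors of the leading coefficient, p = -3 is a root, giving the factor (p + 3) and quotient p² - 3p - 4.
The remaining quadratic factors as (p + 1)(p - 4).

(p + 1)(p + 3)(p - 4)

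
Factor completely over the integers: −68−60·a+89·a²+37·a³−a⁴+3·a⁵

(3·a+2)·(a+2)·(a−1)·(a²−2·a+17)

Testing divisors of the constant over divisors of the leading coefficient, a = 1 is a root, giving the factor (a−1) and quotient 3·a⁴+2·a³+39·a²+128·a+68.
Next, a = −2 is a root, so (a+2) is a factor; dividing leaves 3·a³−4·a²+47·a+34.
Continuing, a = −2/3 is a root, so (3·a+2) divides it; the quotient is a²−2·a+17.
The quadratic a²−2·a+17 has discriminant −64 < 0 and is irreducible over ℤ.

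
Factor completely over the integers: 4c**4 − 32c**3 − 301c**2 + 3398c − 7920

(2c − 11)(2c − 9)(c + 10)(c − 8)

Trying the rational-root candidates, c = −10 is a root, giving the factor (c + 10) and quotient 4c**3 − 72c**2 + 419c − 792.
Then c = 11/2 is a root, so (2c − 11) is a factor; dividing leaves 2c**2 − 25c + 72.
The remaining quadratic factors as (2c − 9)(c − 8).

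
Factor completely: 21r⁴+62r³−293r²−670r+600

(3r−10)(7r−5)(r+3)(r+4)

By the rational root theorem, r = 5/7 is a root, so (7r−5) divides it; the quotient is 3r³+11r²−34r−120.
Then r = −3 is a root, so (r+3) divides it; the quotient is 3r²+2r−40.
The remaining quadratic factors as (r+4)(3r−10).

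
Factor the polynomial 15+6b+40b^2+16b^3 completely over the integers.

Group as (16b^3+6b) + (40b^2+15) = 2b(8b^2+3) + 5(8b^2+3).
Both groups share the factor (8b^2+3).

(2b+5)(8b^2+3)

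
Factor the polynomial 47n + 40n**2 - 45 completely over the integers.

(5n + 9)(8n - 5)

Need a pair with product 40·(-45) = -1800 and sum 47: that's 72 and -25.
Split the middle term: 40n**2 + 72n - 25n - 45 = 8n(5n + 9) - 5(5n + 9).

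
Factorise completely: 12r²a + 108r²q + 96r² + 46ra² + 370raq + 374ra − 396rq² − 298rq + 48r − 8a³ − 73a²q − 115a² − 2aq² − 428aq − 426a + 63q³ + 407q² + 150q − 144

(6r − a − q − 6)(2r + 8a − 7q + 3)(a + 9q + 8)

Group: 2r(6ra + 54rq + 48r − a² − 10aq − 14a − 9q² − 62q − 48) + (8a − 7q + 3)(6ra + 54rq + 48r − a² − 10aq − 14a − 9q² − 62q − 48); both groups contain (6ra + 54rq + 48r − a² − 10aq − 14a − 9q² − 62q − 48), so (2r + 8a − 7q + 3) is a factor with cofactor 6ra + 54rq + 48r − a² − 10aq − 14a − 9q² − 62q − 48.
The cofactor groups again: 6ra + 54rq + 48r − a² − 10aq − 14a − 9q² − 62q − 48 = a(6r − a − q − 6) + (9q + 8)(6r − a − q − 6); both groups contain (6r − a − q − 6), giving (a + 9q + 8)(6r − a − q − 6).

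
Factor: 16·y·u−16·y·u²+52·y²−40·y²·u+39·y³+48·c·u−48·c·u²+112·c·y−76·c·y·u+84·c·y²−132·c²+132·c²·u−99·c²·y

−(3·y−4·u+4)·(11·c−13·y−4·u)·(3·c+y)

Group: 3·c·(−33·c·y+44·c·u−44·c+39·y²−40·y·u+52·y−16·u²+16·u) + y·(−33·c·y+44·c·u−44·c+39·y²−40·y·u+52·y−16·u²+16·u); both groups contain (−33·c·y+44·c·u−44·c+39·y²−40·y·u+52·y−16·u²+16·u), so (3·c+y) is a factor with cofactor −33·c·y+44·c·u−44·c+39·y²−40·y·u+52·y−16·u²+16·u.
The cofactor groups again: −33·c·y+44·c·u−44·c+39·y²−40·y·u+52·y−16·u²+16·u = −3·y·(11·c−13·y−4·u) + (4·u−4)·(11·c−13·y−4·u); both groups contain (11·c−13·y−4·u), giving −(3·y−4·u+4)·(11·c−13·y−4·u).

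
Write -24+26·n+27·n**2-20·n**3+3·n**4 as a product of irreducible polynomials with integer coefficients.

(3·n-2)·(n+1)·(n-3)·(n-4)

Trying the rational-root candidates, n = 2/3 is a root, so (3·n-2) divides it; the quotient is n**3-6·n**2+5·n+12.
Next, n = -1 is a root, so (n+1) divides it; the quotient is n**2-7·n+12.
The remaining quadratic factors as (n-4)(n-3).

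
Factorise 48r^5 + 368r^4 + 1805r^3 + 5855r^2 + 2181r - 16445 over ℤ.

By the rational root theorem, r = -13/4 is a root, so (4r + 13) is a factor; dividing leaves 12r^4 + 53r^3 + 279r^2 + 557r - 1265.
Then r = -11/3 is a root, so (3r + 11) divides it; the quotient is 4r^3 + 3r^2 + 82r - 115.
Next, r = 5/4 is a root, so (4r - 5) divides it; the quotient is r^2 + 2r + 23.
The quadratic r^2 + 2r + 23 has discriminant -88 < 0 and is irreducible over ℤ.

(3r + 11)(4r + 13)(4r - 5)(r^2 + 2r + 23)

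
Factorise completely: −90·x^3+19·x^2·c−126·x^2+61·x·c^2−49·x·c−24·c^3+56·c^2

Group: 9·x·(−10·x^2+11·x·c−14·x−3·c^2+7·c) + 8·c·(−10·x^2+11·x·c−14·x−3·c^2+7·c); both groups contain (−10·x^2+11·x·c−14·x−3·c^2+7·c), so (9·x+8·c) is a factor with cofactor −10·x^2+11·x·c−14·x−3·c^2+7·c.
The cofactor groups again: −10·x^2+11·x·c−14·x−3·c^2+7·c = −5·x·(2·x−c) + (3·c−7)·(2·x−c); both groups contain (2·x−c), giving −(5·x−3·c+7)·(2·x−c).

−(5·x−3·c+7)·(2·x−c)·(9·x+8·c)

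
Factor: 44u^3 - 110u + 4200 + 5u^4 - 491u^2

By the rational root theorem, u = 5 is a root, so (u - 5) is a factor; dividing leaves 5u^3 + 69u^2 - 146u - 840.
Then u = 4 is a root, giving the factor (u - 4) and quotient 5u^2 + 89u + 210.
The remaining quadratic factors as (u + 15)(5u + 14).

(5u + 14)(u + 15)(u - 4)(u - 5)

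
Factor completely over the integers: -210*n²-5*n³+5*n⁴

5*n²*(n+6)*(n-7)

Pull out the common factor 5*n², then factor the remaining trinomial.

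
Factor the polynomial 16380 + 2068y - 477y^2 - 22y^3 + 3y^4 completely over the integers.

By the rational root theorem, y = 9 is a root, giving the factor (y - 9) and quotient 3y^3 + 5y^2 - 432y - 1820.
Then y = -10 is a root, giving the factor (y + 10) and quotient 3y^2 - 25y - 182.
The remaining quadratic factors as (y - 13)(3y + 14).

(3y + 14)(y + 10)(y - 13)(y - 9)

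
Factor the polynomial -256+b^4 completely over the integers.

Write as (b^2)² − (16)², then factor b^2-16 once more.

(b+4)(b-4)(b^2+16)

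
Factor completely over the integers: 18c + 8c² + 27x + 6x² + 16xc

(3x + 2c)(2x + 4c + 9)

Group: 2x(3x + 2c) + (4c + 9)(3x + 2c); both groups contain (3x + 2c).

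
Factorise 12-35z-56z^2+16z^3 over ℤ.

(4z+3)(4z-1)(z-4)

Testing divisors of the constant over divisors of the leading coefficient, z = 1/4 is a root, giving the factor (4z-1) and quotient 4z^2-13z-12.
The remaining quadratic factors as (z-4)(4z+3).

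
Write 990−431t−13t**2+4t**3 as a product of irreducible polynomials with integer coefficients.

(4t−9)(t+10)(t−11)

Among the possible rational roots, t = 9/4 is a root, so (4t−9) divides it; the quotient is t**2−t−110.
The remaining quadratic factors as (t−11)(t+10).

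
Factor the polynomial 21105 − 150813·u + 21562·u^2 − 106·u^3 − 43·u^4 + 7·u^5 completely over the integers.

(7·u − 1)·(u + 15)·(u − 7)·(u^2 − 14·u + 201)

Among the possible rational roots, u = 7 is a root, giving the factor (u − 7) and quotient 7·u^4 + 6·u^3 − 64·u^2 + 21114·u − 3015.
Continuing, u = −15 is a root, so (u + 15) is a factor; dividing leaves 7·u^3 − 99·u^2 + 1421·u − 201.
Then u = 1/7 is a root, giving the factor (7·u − 1) and quotient u^2 − 14·u + 201.
The quadratic u^2 − 14·u + 201 has discriminant −608 < 0 and is irreducible over ℤ.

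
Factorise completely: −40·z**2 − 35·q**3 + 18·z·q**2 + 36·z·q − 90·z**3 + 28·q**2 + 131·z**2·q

−(9·z − 5·q + 4)·(5·z − 7·q)·(2·z + q)

Group: 9·z·(−10·z**2 + 9·z·q + 7·q**2) + (−5·q + 4)·(−10·z**2 + 9·z·q + 7·q**2); both groups contain (−10·z**2 + 9·z·q + 7·q**2), so (9·z − 5·q + 4) is a factor with cofactor −10·z**2 + 9·z·q + 7·q**2.
The cofactor groups again: −10·z**2 + 9·z·q + 7·q**2 = −5·z·(2·z + q) + 7·q·(2·z + q); both groups contain (2·z + q), giving −(5·z − 7·q)·(2·z + q).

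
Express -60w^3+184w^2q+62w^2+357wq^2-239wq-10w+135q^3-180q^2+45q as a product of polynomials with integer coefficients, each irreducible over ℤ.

Group: 6w(-10w^2+39wq+2w+27q^2-9q) + (5q-5)(-10w^2+39wq+2w+27q^2-9q); both groups contain (-10w^2+39wq+2w+27q^2-9q), so (6w+5q-5) is a factor with cofactor -10w^2+39wq+2w+27q^2-9q.
The cofactor groups again: -10w^2+39wq+2w+27q^2-9q = -5w(2w-9q) + (-3q+1)(2w-9q); both groups contain (2w-9q), giving -(5w+3q-1)(2w-9q).

-(2w-9q)(5w+3q-1)(6w+5q-5)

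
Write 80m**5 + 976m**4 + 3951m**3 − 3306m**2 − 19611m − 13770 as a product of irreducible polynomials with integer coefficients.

Among the possible rational roots, m = −6/5 is a root, so (5m + 6) divides it; the quotient is 16m**4 + 176m**3 + 579m**2 − 1356m − 2295.
Continuing, m = 9/4 is a root, so (4m − 9) is a factor; dividing leaves 4m**3 + 53m**2 + 264m + 255.
Continuing, m = −5/4 is a root, so (4m + 5) is a factor; dividing leaves m**2 + 12m + 51.
The quadratic m**2 + 12m + 51 has discriminant −60 < 0 and is irreducible over ℤ.

(4m + 5)(4m − 9)(5m + 6)(m**2 + 12m + 51)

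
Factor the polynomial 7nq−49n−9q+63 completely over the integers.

Group as (7nq−49n) + (−9q+63) = 7n(q−7) − 9(q−7).
Both groups share the factor (q−7).

(7n−9)(q−7)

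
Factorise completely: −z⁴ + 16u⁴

Write as (4u²)² − (z²)², then factor 4u² − z² once more.

(2u + z)(2u − z)(4u² + z²)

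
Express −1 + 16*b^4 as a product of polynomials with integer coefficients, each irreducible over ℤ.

(2*b + 1)*(2*b − 1)*(4*b^2 + 1)

Write as (4*b^2)² − (1)², then factor 4*b^2 − 1 once more.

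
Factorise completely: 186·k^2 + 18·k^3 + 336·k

Pull out the common factor 6·k, then factor the remaining trinomial.

6·k·(3·k + 7)·(k + 8)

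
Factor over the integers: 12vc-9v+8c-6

(3v+2)(4c-3)

Group as (12vc-9v) + (8c-6) = 3v(4c-3) + 2(4c-3).
Both groups share the factor (4c-3).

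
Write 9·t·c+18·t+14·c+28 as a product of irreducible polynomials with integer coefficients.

Group as (9·t·c+18·t) + (14·c+28) = 9·t·(c+2) + 14·(c+2).
Both groups share the factor (c+2).

(9·t+14)·(c+2)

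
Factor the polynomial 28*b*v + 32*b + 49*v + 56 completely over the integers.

Group as (28*b*v + 32*b) + (49*v + 56) = 4*b*(7*v + 8) + 7*(7*v + 8).
Both groups share the factor (7*v + 8).

(4*b + 7)*(7*v + 8)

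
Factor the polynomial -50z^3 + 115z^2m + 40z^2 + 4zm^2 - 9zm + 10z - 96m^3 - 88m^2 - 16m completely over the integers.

Group: 5z(-10z^2 + 31zm + 10z - 24m^2 - 16m) + (4m + 1)(-10z^2 + 31zm + 10z - 24m^2 - 16m); both groups contain (-10z^2 + 31zm + 10z - 24m^2 - 16m), so (5z + 4m + 1) is a factor with cofactor -10z^2 + 31zm + 10z - 24m^2 - 16m.
The cofactor groups again: -10z^2 + 31zm + 10z - 24m^2 - 16m = -2z(5z - 8m) + (3m + 2)(5z - 8m); both groups contain (5z - 8m), giving -(2z - 3m - 2)(5z - 8m).

-(2z - 3m - 2)(5z - 8m)(5z + 4m + 1)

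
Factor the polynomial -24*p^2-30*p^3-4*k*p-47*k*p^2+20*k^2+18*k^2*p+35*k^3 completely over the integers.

(5*k-6*p)*(7*k+5*p+4)*(k+p)

Group: k*(35*k^2-17*k*p+20*k-30*p^2-24*p) + p*(35*k^2-17*k*p+20*k-30*p^2-24*p); both groups contain (35*k^2-17*k*p+20*k-30*p^2-24*p), so (k+p) is a factor with cofactor 35*k^2-17*k*p+20*k-30*p^2-24*p.
The cofactor groups again: 35*k^2-17*k*p+20*k-30*p^2-24*p = 7*k*(5*k-6*p) + (5*p+4)*(5*k-6*p); both groups contain (5*k-6*p), giving (7*k+5*p+4)*(5*k-6*p).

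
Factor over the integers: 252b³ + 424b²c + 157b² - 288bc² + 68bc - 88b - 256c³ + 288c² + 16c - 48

Group: 9b(28b² + 72bc + 5b + 32c² - 20c - 12) + (-8c + 4)(28b² + 72bc + 5b + 32c² - 20c - 12); both groups contain (28b² + 72bc + 5b + 32c² - 20c - 12), so (9b - 8c + 4) is a factor with cofactor 28b² + 72bc + 5b + 32c² - 20c - 12.
The cofactor groups again: 28b² + 72bc + 5b + 32c² - 20c - 12 = 4b(7b + 4c - 4) + (8c + 3)(7b + 4c - 4); both groups contain (7b + 4c - 4), giving (4b + 8c + 3)(7b + 4c - 4).

(4b + 8c + 3)(7b + 4c - 4)(9b - 8c + 4)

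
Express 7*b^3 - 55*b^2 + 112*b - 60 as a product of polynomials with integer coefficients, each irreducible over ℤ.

Trying the rational-root candidates, b = 5 is a root, so (b - 5) divides it; the quotient is 7*b^2 - 20*b + 12.
The remaining quadratic factors as (7*b - 6)(b - 2).

(7*b - 6)*(b - 2)*(b - 5)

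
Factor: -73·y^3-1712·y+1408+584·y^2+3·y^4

Testing divisors of the constant over divisors of the leading coefficient, y = 8 is a root, so (y-8) divides it; the quotient is 3·y^3-49·y^2+192·y-176.
Next, y = 4 is a root, so (y-4) divides it; the quotient is 3·y^2-37·y+44.
The remaining quadratic factors as (3·y-4)(y-11).

(3·y-4)·(y-11)·(y-4)·(y-8)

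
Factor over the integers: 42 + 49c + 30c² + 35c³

Group as (35c³ + 49c) + (30c² + 42) = 7c(5c² + 7) + 6(5c² + 7).
Both groups share the factor (5c² + 7).

(7c + 6)(5c² + 7)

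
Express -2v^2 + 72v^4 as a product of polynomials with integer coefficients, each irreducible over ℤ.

Every term has a factor of 2v^2. Then 36v^2 - 1 = (6v)² − (1)².

2v^2(6v + 1)(6v - 1)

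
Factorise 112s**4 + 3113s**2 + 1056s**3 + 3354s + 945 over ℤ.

Testing divisors of the constant over divisors of the leading coefficient, s = -5 is a root, so (s + 5) divides it; the quotient is 112s**3 + 496s**2 + 633s + 189.
Then s = -3/7 is a root, so (7s + 3) divides it; the quotient is 16s**2 + 64s + 63.
The remaining quadratic factors as (4s + 9)(4s + 7).

(4s + 7)(4s + 9)(7s + 3)(s + 5)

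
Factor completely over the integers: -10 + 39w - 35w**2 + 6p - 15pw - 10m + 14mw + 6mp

Group: 2m(3p + 7w - 5) + (-5w + 2)(3p + 7w - 5); both groups contain (3p + 7w - 5).

(2m - 5w + 2)(3p + 7w - 5)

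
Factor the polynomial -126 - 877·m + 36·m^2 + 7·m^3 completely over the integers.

By the rational root theorem, m = -1/7 is a root, giving the factor (7·m + 1) and quotient m^2 + 5·m - 126.
The remaining quadratic factors as (m + 14)(m - 9).

(7·m + 1)·(m + 14)·(m - 9)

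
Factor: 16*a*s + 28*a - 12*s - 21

(4*a - 3)*(4*s + 7)

Group as (16*a*s + 28*a) + (-12*s - 21) = 4*a*(4*s + 7) - 3*(4*s + 7).
Both groups share the factor (4*s + 7).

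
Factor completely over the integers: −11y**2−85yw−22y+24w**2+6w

Group: −y(11y−3w) + (−8w−2)(11y−3w); both groups contain (11y−3w).

−(11y−3w)(y+8w+2)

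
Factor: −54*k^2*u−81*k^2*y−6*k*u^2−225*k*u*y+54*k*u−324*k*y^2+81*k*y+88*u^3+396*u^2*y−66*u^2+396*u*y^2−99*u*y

−(2*u+3*y)*(3*k+4*u+12*y−3)*(9*k−11*u)

Group: 3*k*(−18*k*u−27*k*y+22*u^2+33*u*y) + (4*u+12*y−3)*(−18*k*u−27*k*y+22*u^2+33*u*y); both groups contain (−18*k*u−27*k*y+22*u^2+33*u*y), so (3*k+4*u+12*y−3) is a factor with cofactor −18*k*u−27*k*y+22*u^2+33*u*y.
The cofactor groups again: −18*k*u−27*k*y+22*u^2+33*u*y = −2*u*(9*k−11*u) − 3*y*(9*k−11*u); both groups contain (9*k−11*u), giving −(2*u+3*y)*(9*k−11*u).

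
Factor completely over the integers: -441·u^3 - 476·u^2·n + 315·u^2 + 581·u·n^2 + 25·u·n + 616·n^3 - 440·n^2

-(7·u - 8·n)·(9·u + 11·n)·(7·u + 7·n - 5)

Group: 7·u·(-63·u^2 - 5·u·n + 88·n^2) + (7·n - 5)·(-63·u^2 - 5·u·n + 88·n^2); both groups contain (-63·u^2 - 5·u·n + 88·n^2), so (7·u + 7·n - 5) is a factor with cofactor -63·u^2 - 5·u·n + 88·n^2.
The cofactor groups again: -63·u^2 - 5·u·n + 88·n^2 = -7·u·(9·u + 11·n) + 8·n·(9·u + 11·n); both groups contain (9·u + 11·n), giving -(7·u - 8·n)·(9·u + 11·n).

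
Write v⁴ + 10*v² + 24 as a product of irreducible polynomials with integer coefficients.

Substitute u = v² to get a quadratic in u, then factor.
v² + 4 is irreducible over ℤ (sum of squares).
v² + 6 is irreducible over ℤ (always positive, so no real roots).

(v² + 4)*(v² + 6)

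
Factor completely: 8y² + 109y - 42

(8y - 3)(y + 14)

Need a pair with product 8·(-42) = -336 and sum 109: that's -3 and 112.
Split the middle term: 8y² - 3y + 112y - 42 = y(8y - 3) + 14(8y - 3).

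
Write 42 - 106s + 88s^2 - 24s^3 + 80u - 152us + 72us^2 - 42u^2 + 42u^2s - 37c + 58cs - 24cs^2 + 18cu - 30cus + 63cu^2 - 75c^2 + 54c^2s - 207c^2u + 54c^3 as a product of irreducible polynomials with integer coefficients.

Group: 2c(27c^2 - 9cu + 3c - 6us + 6u - 12s^2 + 26s - 14) + (-7u + 2s - 3)(27c^2 - 9cu + 3c - 6us + 6u - 12s^2 + 26s - 14); both groups contain (27c^2 - 9cu + 3c - 6us + 6u - 12s^2 + 26s - 14), so (2c - 7u + 2s - 3) is a factor with cofactor 27c^2 - 9cu + 3c - 6us + 6u - 12s^2 + 26s - 14.
The cofactor groups again: 27c^2 - 9cu + 3c - 6us + 6u - 12s^2 + 26s - 14 = 3c(9c - 3u - 6s + 7) + (2s - 2)(9c - 3u - 6s + 7); both groups contain (9c - 3u - 6s + 7), giving (3c + 2s - 2)(9c - 3u - 6s + 7).

(2c - 7u + 2s - 3)(3c + 2s - 2)(9c - 3u - 6s + 7)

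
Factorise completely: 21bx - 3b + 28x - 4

(3b + 4)(7x - 1)

Group as (21bx - 3b) + (28x - 4) = 3b(7x - 1) + 4(7x - 1).
Both groups share the factor (7x - 1).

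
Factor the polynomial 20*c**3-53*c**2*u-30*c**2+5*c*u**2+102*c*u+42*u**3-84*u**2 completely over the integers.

Group: 4*c*(5*c**2-17*c*u+14*u**2) + (3*u-6)*(5*c**2-17*c*u+14*u**2); both groups contain (5*c**2-17*c*u+14*u**2), so (4*c+3*u-6) is a factor with cofactor 5*c**2-17*c*u+14*u**2.
The cofactor groups again: 5*c**2-17*c*u+14*u**2 = c*(5*c-7*u) - 2*u*(5*c-7*u); both groups contain (5*c-7*u), giving (c-2*u)*(5*c-7*u).

(4*c+3*u-6)*(5*c-7*u)*(c-2*u)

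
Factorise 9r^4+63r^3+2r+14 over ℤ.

Group as (9r^4+2r) + (63r^3+14) = r(9r^3+2) + 7(9r^3+2).
Both groups share the factor (9r^3+2).

(r+7)(9r^3+2)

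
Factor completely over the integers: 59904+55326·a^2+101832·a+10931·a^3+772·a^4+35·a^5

(5·a+6)·(7·a+13)·(a+4)·(a^2+15·a+192)

Among the possible rational roots, a = −4 is a root, giving the factor (a+4) and quotient 35·a^4+632·a^3+8403·a^2+21714·a+14976.
Next, a = −13/7 is a root, so (7·a+13) divides it; the quotient is 5·a^3+81·a^2+1050·a+1152.
Continuing, a = −6/5 is a root, giving the factor (5·a+6) and quotient a^2+15·a+192.
The quadratic a^2+15·a+192 has discriminant −543 < 0 and is irreducible over ℤ.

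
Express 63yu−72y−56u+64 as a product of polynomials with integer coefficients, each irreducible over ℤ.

(7u−8)(9y−8)

Group as (63yu−72y) + (−56u+64) = 9y(7u−8) − 8(7u−8).
Both groups share the factor (7u−8).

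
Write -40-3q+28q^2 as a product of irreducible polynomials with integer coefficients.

Need a pair with product 28·(-40) = -1120 and sum -3: that's 32 and -35.
Split the middle term: 28q^2+32q - 35q-40 = 4q(7q+8) - 5(7q+8).

(4q-5)(7q+8)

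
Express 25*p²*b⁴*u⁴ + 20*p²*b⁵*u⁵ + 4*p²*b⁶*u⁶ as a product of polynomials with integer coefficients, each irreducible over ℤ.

b⁴*p²*u⁴*(2*b*u + 5)²

Every term has a factor of p²*b⁴*u⁴; factoring it out leaves 4*b²*u² + 20*b*u + 25.
Recognize a perfect-square trinomial with the parts 2*b*u and 5.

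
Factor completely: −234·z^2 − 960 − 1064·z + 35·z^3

Testing divisors of the constant over divisors of the leading coefficient, z = 10 is a root, giving the factor (z − 10) and quotient 35·z^2 + 116·z + 96.
The remaining quadratic factors as (7·z + 12)(5·z + 8).

(5·z + 8)·(7·z + 12)·(z − 10)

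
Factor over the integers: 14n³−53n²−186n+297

Testing divisors of the constant over divisors of the leading coefficient, n = 9/7 is a root, giving the factor (7n−9) and quotient 2n²−5n−33.
The remaining quadratic factors as (n+3)(2n−11).

(2n−11)(7n−9)(n+3)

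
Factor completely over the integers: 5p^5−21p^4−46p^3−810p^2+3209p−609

Trying the rational-root candidates, p = 3 is a root, so (p−3) divides it; the quotient is 5p^4−6p^3−64p^2−1002p+203.
Continuing, p = 7 is a root, so (p−7) is a factor; dividing leaves 5p^3+29p^2+139p−29.
Then p = 1/5 is a root, giving the factor (5p−1) and quotient p^2+6p+29.
The quadratic p^2+6p+29 has discriminant −80 < 0 and is irreducible over ℤ.

(5p−1)(p−3)(p−7)(p^2+6p+29)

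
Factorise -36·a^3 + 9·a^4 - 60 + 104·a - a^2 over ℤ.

(3·a + 5)·(3·a - 2)·(a - 2)·(a - 3)

Among the possible rational roots, a = 2 is a root, so (a - 2) divides it; the quotient is 9·a^3 - 18·a^2 - 37·a + 30.
Next, a = -5/3 is a root, so (3·a + 5) is a factor; dividing leaves 3·a^2 - 11·a + 6.
The remaining quadratic factors as (a - 3)(3·a - 2).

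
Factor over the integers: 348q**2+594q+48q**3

Pull out the common factor 6q, then factor the remaining trinomial.

6q(2q+9)(4q+11)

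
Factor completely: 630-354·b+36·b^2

Pull out the common factor 6, then factor the remaining trinomial.

6·(2·b-15)·(3·b-7)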